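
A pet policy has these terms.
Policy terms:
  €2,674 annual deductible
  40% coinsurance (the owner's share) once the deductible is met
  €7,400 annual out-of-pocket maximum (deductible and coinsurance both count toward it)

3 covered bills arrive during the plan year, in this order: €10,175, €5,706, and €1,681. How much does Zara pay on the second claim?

#1 (€10,175): €2,674 finishes the deductible; €7,501 goes to coinsurance; owner's 40% is €3,000.40. Owner pays €5,674.40; OOP now €5,674.40.
#2 (€5,706): deductible met; 40% of €5,706 = €2,282.40. That would push OOP to €7,956.80, over the €7,400 cap, so owner pays €7,400 − €5,674.40 = €1,725.60.

€1,725.60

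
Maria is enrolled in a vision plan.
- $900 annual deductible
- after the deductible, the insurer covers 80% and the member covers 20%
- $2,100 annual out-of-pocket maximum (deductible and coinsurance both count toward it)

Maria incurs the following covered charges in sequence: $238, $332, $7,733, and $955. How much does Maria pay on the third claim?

$1,530

#1 ($238): fully absorbed by the deductible. Cost to member: $238. OOP to date $238.
#2 ($332): all of it applies to the deductible. Cost to member: $332. OOP to date $570.
#3 ($7,733): $330 finishes the deductible; $7,403 goes to coinsurance; coinsurance $7,403 × 20% = $1,480.60. Deductible plus coinsurance: $330 + $1,480.60 = $1,810.60. That would push OOP to $2,380.60, over the $2,100 cap, so member pays $2,100 − $570 = $1,530.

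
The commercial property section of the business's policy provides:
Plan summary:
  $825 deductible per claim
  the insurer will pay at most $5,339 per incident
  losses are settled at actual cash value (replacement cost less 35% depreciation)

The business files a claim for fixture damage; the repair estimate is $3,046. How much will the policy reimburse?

$1,154.90

Depreciate 35%: the covered value is $3,046 × 0.65 = $1,979.90.
Subtract the deductible: $1,979.90 − $825 = $1,154.90.
$1,154.90 ≤ $5,339, so the limit doesn't bind; insurer pays $1,154.90.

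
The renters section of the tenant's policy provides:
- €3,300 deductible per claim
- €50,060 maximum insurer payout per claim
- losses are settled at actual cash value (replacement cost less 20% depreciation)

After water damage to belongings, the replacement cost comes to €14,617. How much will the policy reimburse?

€8,393.60

At 20% depreciation, ACV = €14,617 − €2,923.40 = €11,693.60.
Subtract the deductible: €11,693.60 − €3,300 = €8,393.60.
€8,393.60 is within the €50,060 limit, so the insurer pays €8,393.60.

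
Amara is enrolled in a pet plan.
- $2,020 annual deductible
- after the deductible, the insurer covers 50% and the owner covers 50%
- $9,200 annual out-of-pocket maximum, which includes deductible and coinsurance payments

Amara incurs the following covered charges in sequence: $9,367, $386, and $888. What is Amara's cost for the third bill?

$444

#1 ($9,367): $2,020 finishes the deductible; $7,347 goes to coinsurance; owner's 50% is $3,673.50. Owner owes $5,693.50 (running OOP $5,693.50).
#2 ($386): 50% coinsurance on $386 = $193. Cost to owner: $193. OOP to date $5,886.50.
#3 ($888): 50% coinsurance on $888 = $444. Owner owes $444 (running OOP $6,330.50).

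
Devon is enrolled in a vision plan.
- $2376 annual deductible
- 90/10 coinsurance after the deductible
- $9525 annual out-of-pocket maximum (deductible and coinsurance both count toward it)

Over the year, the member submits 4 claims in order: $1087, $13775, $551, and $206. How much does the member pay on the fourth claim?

$20.60

Bill 1, $1087: all of it applies to the deductible. Member owes $1087 (running OOP $1087).
Bill 2, $13775: deductible takes $1289, $12486 remains; member's 10% is $1248.60. Member pays $2537.60; OOP now $3624.60.
Bill 3, $551: 10% coinsurance on $551 = $55.10. Member owes $55.10 (running OOP $3679.70).
Bill 4, $206: 10% coinsurance on $206 = $20.60. Member owes $20.60 (running OOP $3700.30).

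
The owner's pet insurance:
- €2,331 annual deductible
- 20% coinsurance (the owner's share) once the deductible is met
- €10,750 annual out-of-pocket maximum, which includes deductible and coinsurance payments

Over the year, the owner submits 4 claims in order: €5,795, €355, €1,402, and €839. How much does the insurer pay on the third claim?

Claim 1 — €5,795: €2,331 to deductible, leaving €3,464; owner's 20% is €692.80. Owner owes €3,023.80 (running OOP €3,023.80). Insurer: €5,795 − €3,023.80 = €2,771.20.
Claim 2 — €355: 20% coinsurance on €355 = €71. Owner owes €71 (running OOP €3,094.80). Insurer: €355 − €71 = €284.
Claim 3 — €1,402: deductible already satisfied, so owner's share is 20% × €1,402 = €280.40. Owner pays €280.40; OOP now €3,375.20. Plan pays €1,402 − €280.40 = €1,121.60.

€1,121.60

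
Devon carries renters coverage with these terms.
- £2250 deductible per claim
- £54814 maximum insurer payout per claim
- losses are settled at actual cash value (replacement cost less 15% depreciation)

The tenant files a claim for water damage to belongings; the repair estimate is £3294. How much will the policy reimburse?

£549.90

Actual cash value after 15% depreciation: £3294 × 85% = £2799.90.
After the deductible, £2799.90 − £2250 = £549.90 remains.
That's under the £54814 cap, so the insurer reimburses the full £549.90.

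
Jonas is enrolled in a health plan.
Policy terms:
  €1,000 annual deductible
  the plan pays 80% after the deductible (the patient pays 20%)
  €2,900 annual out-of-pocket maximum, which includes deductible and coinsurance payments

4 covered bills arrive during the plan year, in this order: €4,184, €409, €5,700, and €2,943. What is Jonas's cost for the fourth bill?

€41.40

Bill 1, €4,184: €1,000 to deductible, leaving €3,184; coinsurance €3,184 × 20% = €636.80. Patient pays €1,636.80; OOP now €1,636.80.
Bill 2, €409: deductible met; 20% of €409 = €81.80. Patient pays €81.80; OOP now €1,718.60.
Bill 3, €5,700: 20% coinsurance on €5,700 = €1,140. Patient pays €1,140; OOP now €2,858.60.
Bill 4, €2,943: deductible already satisfied, so patient's share is 20% × €2,943 = €588.60. OOP would hit €3,447.20 > €2,900, so the cap limits the patient to €2,900 − €2,858.60 = €41.40.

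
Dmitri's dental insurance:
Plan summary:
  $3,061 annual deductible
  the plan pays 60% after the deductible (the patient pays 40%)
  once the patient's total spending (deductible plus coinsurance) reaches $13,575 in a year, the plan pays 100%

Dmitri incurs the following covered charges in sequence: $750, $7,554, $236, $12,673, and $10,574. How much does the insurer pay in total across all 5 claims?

Claim 1 ($750): all of it applies to the deductible. Patient pays $750; OOP now $750. Plan pays $750 − $750 = $0.
Claim 2 ($7,554): $2,311 to deductible, leaving $5,243; coinsurance $5,243 × 40% = $2,097.20. Cost to patient: $4,408.20. OOP to date $5,158.20. Plan pays $7,554 − $4,408.20 = $3,145.80.
Claim 3 ($236): deductible met; 40% of $236 = $94.40. Cost to patient: $94.40. OOP to date $5,252.60. Insurer: $236 − $94.40 = $141.60.
Claim 4 ($12,673): 40% coinsurance on $12,673 = $5,069.20. Patient pays $5,069.20; OOP now $10,321.80. Insurer: $12,673 − $5,069.20 = $7,603.80.
Claim 5 ($10,574): deductible met; 40% of $10,574 = $4,229.60. That would push OOP to $14,551.40, over the $13,575 cap, so patient pays $13,575 − $10,321.80 = $3,253.20. Plan pays $10,574 − $3,253.20 = $7,320.80.
Insurer total: $0 + $3,145.80 + $141.60 + $7,603.80 + $7,320.80 = $18,212.

$18,212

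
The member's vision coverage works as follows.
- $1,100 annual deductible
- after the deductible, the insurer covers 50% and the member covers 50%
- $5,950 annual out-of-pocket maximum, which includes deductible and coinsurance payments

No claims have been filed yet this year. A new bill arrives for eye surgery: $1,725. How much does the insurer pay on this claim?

$312.50

The full $1,100 deductible is still open; $1,100 of this bill applies to it.
After the $1,100 deductible portion, $1,725 − $1,100 = $625 is subject to coinsurance.
Coinsurance: $625 × 50% = $312.50.
That puts the member's cost at $1,100 + $312.50 = $1,412.50 before any cap.
Cumulative spending $0 + $1,412.50 = $1,412.50 stays under the $5,950 maximum.
The plan picks up $1,725 − $1,412.50 = $312.50.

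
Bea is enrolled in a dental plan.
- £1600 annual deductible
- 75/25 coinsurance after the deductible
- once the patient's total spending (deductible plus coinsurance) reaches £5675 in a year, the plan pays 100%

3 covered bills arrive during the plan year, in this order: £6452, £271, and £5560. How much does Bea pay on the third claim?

£1390

#1 (£6452): £1600 finishes the deductible; £4852 goes to coinsurance; 25% of £4852 = £1213. Cost to patient: £2813. OOP to date £2813.
#2 (£271): deductible met; 25% of £271 = £67.75. Patient pays £67.75; OOP now £2880.75.
#3 (£5560): deductible already satisfied, so patient's share is 25% × £5560 = £1390. Cost to patient: £1390. OOP to date £4270.75.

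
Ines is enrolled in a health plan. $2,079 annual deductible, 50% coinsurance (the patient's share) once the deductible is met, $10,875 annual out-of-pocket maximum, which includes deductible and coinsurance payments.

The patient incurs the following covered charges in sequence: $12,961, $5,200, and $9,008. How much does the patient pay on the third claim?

Bill 1, $12,961: $2,079 to deductible, leaving $10,882; coinsurance $10,882 × 50% = $5,441. Cost to patient: $7,520. OOP to date $7,520.
Bill 2, $5,200: deductible met; 50% of $5,200 = $2,600. Cost to patient: $2,600. OOP to date $10,120.
Bill 3, $9,008: 50% coinsurance on $9,008 = $4,504. Adding that to $10,120 gives $14,624, past the $10,875 cap; patient pays only $10,875 − $10,120 = $755.

$755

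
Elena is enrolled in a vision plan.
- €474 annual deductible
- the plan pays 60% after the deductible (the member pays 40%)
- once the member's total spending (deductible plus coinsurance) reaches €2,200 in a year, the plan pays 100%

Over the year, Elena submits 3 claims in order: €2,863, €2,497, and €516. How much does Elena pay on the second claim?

€770.40

Bill 1, €2,863: €474 to deductible, leaving €2,389; coinsurance €2,389 × 40% = €955.60. Member pays €1,429.60; OOP now €1,429.60.
Bill 2, €2,497: 40% coinsurance on €2,497 = €998.80. That would push OOP to €2,428.40, over the €2,200 cap, so member pays €2,200 − €1,429.60 = €770.40.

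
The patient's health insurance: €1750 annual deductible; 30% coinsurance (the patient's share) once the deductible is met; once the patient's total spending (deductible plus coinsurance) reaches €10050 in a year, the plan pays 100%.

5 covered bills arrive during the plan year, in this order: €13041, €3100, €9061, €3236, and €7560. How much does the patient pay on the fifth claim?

Bill 1, €13041: deductible takes €1750, €11291 remains; 30% of €11291 = €3387.30. Patient owes €5137.30 (running OOP €5137.30).
Bill 2, €3100: deductible already satisfied, so patient's share is 30% × €3100 = €930. Patient owes €930 (running OOP €6067.30).
Bill 3, €9061: deductible already satisfied, so patient's share is 30% × €9061 = €2718.30. Patient owes €2718.30 (running OOP €8785.60).
Bill 4, €3236: deductible already satisfied, so patient's share is 30% × €3236 = €970.80. Patient owes €970.80 (running OOP €9756.40).
Bill 5, €7560: 30% coinsurance on €7560 = €2268. Adding that to €9756.40 gives €12024.40, past the €10050 cap; patient pays only €10050 − €9756.40 = €293.60.

€293.60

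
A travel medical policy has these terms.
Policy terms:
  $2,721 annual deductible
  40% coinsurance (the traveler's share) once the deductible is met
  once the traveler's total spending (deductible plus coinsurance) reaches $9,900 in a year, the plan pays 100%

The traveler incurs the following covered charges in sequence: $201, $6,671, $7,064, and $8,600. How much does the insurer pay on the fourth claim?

$5,907

Claim 1 — $201: fully absorbed by the deductible. Traveler pays $201; OOP now $201. Insurer: $201 − $201 = $0.
Claim 2 — $6,671: $2,520 finishes the deductible; $4,151 goes to coinsurance; traveler's 40% is $1,660.40. Traveler owes $4,180.40 (running OOP $4,381.40). Insurer: $6,671 − $4,180.40 = $2,490.60.
Claim 3 — $7,064: 40% coinsurance on $7,064 = $2,825.60. Traveler owes $2,825.60 (running OOP $7,207). Insurer: $7,064 − $2,825.60 = $4,238.40.
Claim 4 — $8,600: 40% coinsurance on $8,600 = $3,440. That would push OOP to $10,647, over the $9,900 cap, so traveler pays $9,900 − $7,207 = $2,693. Insurer: $8,600 − $2,693 = $5,907.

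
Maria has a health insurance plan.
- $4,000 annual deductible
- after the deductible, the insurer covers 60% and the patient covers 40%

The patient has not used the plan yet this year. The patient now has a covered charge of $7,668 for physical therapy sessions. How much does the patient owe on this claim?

$5,467.20

Nothing has been paid toward the $4,000 deductible, so the first $4,000 of this charge is applied there.
That leaves $7,668 − $4,000 = $3,668 for coinsurance.
40% of $3,668 = $1,467.20 falls to the patient.
That puts the patient's cost at $4,000 + $1,467.20 = $5,467.20.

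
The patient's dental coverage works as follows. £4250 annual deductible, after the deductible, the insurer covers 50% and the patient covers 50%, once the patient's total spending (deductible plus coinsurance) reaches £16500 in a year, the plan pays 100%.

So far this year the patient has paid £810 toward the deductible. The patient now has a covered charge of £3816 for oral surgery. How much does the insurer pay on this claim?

£810 of the £4250 deductible is already met, leaving £3440.
That leaves £3816 − £3440 = £376 for coinsurance.
50% of £376 = £188 falls to the patient.
That puts the patient's cost at £3440 + £188 = £3628 before any cap.
Cumulative spending £810 + £3628 = £4438 stays under the £16500 maximum.
The plan picks up £3816 − £3628 = £188.

£188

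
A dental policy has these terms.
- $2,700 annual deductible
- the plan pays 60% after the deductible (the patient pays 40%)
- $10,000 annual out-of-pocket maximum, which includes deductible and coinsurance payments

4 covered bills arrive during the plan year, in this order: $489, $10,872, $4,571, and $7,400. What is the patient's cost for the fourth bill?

Claim 1 ($489): entire amount goes to the deductible. Cost to patient: $489. OOP to date $489.
Claim 2 ($10,872): $2,211 to deductible, leaving $8,661; coinsurance $8,661 × 40% = $3,464.40. Patient pays $5,675.40; OOP now $6,164.40.
Claim 3 ($4,571): deductible met; 40% of $4,571 = $1,828.40. Patient owes $1,828.40 (running OOP $7,992.80).
Claim 4 ($7,400): deductible met; 40% of $7,400 = $2,960. That would push OOP to $10,952.80, over the $10,000 cap, so patient pays $10,000 − $7,992.80 = $2,007.20.

$2,007.20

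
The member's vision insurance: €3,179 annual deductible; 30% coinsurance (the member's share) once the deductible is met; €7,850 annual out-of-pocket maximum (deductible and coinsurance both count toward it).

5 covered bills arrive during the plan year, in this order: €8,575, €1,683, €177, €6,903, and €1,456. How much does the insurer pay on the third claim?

Claim 1 (€8,575): deductible takes €3,179, €5,396 remains; 30% of €5,396 = €1,618.80. Cost to member: €4,797.80. OOP to date €4,797.80. Insurer: €8,575 − €4,797.80 = €3,777.20.
Claim 2 (€1,683): deductible already satisfied, so member's share is 30% × €1,683 = €504.90. Cost to member: €504.90. OOP to date €5,302.70. Plan pays €1,683 − €504.90 = €1,178.10.
Claim 3 (€177): 30% coinsurance on €177 = €53.10. Member pays €53.10; OOP now €5,355.80. Insurer: €177 − €53.10 = €123.90.

€123.90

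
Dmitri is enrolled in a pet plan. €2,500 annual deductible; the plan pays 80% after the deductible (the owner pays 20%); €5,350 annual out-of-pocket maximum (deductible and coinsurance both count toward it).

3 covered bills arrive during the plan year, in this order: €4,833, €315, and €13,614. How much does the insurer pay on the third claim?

Bill 1, €4,833: deductible takes €2,500, €2,333 remains; 20% of €2,333 = €466.60. Owner pays €2,966.60; OOP now €2,966.60. Plan pays €4,833 − €2,966.60 = €1,866.40.
Bill 2, €315: deductible already satisfied, so owner's share is 20% × €315 = €63. Owner owes €63 (running OOP €3,029.60). Insurer: €315 − €63 = €252.
Bill 3, €13,614: 20% coinsurance on €13,614 = €2,722.80. That would push OOP to €5,752.40, over the €5,350 cap, so owner pays €5,350 − €3,029.60 = €2,320.40. Insurer: €13,614 − €2,320.40 = €11,293.60.

€11,293.60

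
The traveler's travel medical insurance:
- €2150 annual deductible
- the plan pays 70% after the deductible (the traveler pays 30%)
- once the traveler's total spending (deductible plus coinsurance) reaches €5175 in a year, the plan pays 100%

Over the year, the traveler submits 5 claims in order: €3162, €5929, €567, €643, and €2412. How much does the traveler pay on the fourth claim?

€192.90

Claim 1 (€3162): €2150 to deductible, leaving €1012; 30% of €1012 = €303.60. Cost to traveler: €2453.60. OOP to date €2453.60.
Claim 2 (€5929): deductible met; 30% of €5929 = €1778.70. Traveler pays €1778.70; OOP now €4232.30.
Claim 3 (€567): 30% coinsurance on €567 = €170.10. Traveler pays €170.10; OOP now €4402.40.
Claim 4 (€643): deductible met; 30% of €643 = €192.90. Traveler owes €192.90 (running OOP €4595.30).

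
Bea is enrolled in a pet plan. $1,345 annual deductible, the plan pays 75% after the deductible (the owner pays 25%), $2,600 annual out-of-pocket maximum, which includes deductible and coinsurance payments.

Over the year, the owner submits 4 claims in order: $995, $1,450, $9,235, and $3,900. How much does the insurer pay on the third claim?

$8,255

Claim 1 ($995): all of it applies to the deductible. Owner owes $995 (running OOP $995). Plan pays $995 − $995 = $0.
Claim 2 ($1,450): $350 finishes the deductible; $1,100 goes to coinsurance; coinsurance $1,100 × 25% = $275. Owner owes $625 (running OOP $1,620). Insurer: $1,450 − $625 = $825.
Claim 3 ($9,235): deductible already satisfied, so owner's share is 25% × $9,235 = $2,308.75. Adding that to $1,620 gives $3,928.75, past the $2,600 cap; owner pays only $2,600 − $1,620 = $980. Insurer: $9,235 − $980 = $8,255.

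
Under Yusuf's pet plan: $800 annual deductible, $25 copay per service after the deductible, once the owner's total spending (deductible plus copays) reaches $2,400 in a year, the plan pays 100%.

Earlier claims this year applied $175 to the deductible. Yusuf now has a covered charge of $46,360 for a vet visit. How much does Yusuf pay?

Remaining deductible: $800 − $175 = $625.
After the $625 deductible portion, $46,360 − $625 = $45,735 is subject to the copay.
Copay on this service: $25.
That puts the owner's cost at $625 + $25 = $650 before any cap.
Total out-of-pocket so far would be $175 + $650 = $825, below the $2,400 cap — no reduction.

$650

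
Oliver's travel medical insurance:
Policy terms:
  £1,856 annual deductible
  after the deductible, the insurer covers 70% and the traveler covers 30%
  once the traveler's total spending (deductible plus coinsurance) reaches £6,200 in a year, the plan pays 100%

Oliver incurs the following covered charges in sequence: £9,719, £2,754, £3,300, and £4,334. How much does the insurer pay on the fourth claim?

£4,165.10

Bill 1, £9,719: deductible takes £1,856, £7,863 remains; traveler's 30% is £2,358.90. Traveler pays £4,214.90; OOP now £4,214.90. Insurer: £9,719 − £4,214.90 = £5,504.10.
Bill 2, £2,754: 30% coinsurance on £2,754 = £826.20. Traveler owes £826.20 (running OOP £5,041.10). Insurer: £2,754 − £826.20 = £1,927.80.
Bill 3, £3,300: deductible met; 30% of £3,300 = £990. Cost to traveler: £990. OOP to date £6,031.10. Plan pays £3,300 − £990 = £2,310.
Bill 4, £4,334: 30% coinsurance on £4,334 = £1,300.20. OOP would hit £7,331.30 > £6,200, so the cap limits the traveler to £6,200 − £6,031.10 = £168.90. Insurer: £4,334 − £168.90 = £4,165.10.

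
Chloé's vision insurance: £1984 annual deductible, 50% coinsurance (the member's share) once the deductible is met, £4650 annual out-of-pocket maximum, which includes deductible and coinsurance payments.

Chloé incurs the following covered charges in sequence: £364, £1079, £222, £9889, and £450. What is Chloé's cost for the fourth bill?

£2985

#1 (£364): entire amount goes to the deductible. Member pays £364; OOP now £364.
#2 (£1079): entire amount goes to the deductible. Member owes £1079 (running OOP £1443).
#3 (£222): entire amount goes to the deductible. Cost to member: £222. OOP to date £1665.
#4 (£9889): £319 finishes the deductible; £9570 goes to coinsurance; 50% of £9570 = £4785. Claim cost before the cap: £319 + £4785 = £5104. That would push OOP to £6769, over the £4650 cap, so member pays £4650 − £1665 = £2985.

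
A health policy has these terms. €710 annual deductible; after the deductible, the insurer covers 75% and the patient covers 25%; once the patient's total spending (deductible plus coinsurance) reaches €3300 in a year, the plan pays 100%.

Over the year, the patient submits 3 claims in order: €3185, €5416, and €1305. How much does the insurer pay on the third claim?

€978.75

#1 (€3185): deductible takes €710, €2475 remains; patient's 25% is €618.75. Cost to patient: €1328.75. OOP to date €1328.75. Plan pays €3185 − €1328.75 = €1856.25.
#2 (€5416): 25% coinsurance on €5416 = €1354. Cost to patient: €1354. OOP to date €2682.75. Plan pays €5416 − €1354 = €4062.
#3 (€1305): deductible already satisfied, so patient's share is 25% × €1305 = €326.25. Patient pays €326.25; OOP now €3009. Insurer: €1305 − €326.25 = €978.75.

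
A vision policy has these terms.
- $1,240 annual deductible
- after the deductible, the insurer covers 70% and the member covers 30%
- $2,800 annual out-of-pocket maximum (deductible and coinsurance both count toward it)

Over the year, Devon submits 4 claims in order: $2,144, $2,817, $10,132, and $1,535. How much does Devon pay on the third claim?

$443.70

Claim 1 — $2,144: deductible takes $1,240, $904 remains; member's 30% is $271.20. Member pays $1,511.20; OOP now $1,511.20.
Claim 2 — $2,817: deductible already satisfied, so member's share is 30% × $2,817 = $845.10. Member pays $845.10; OOP now $2,356.30.
Claim 3 — $10,132: deductible met; 30% of $10,132 = $3,039.60. That would push OOP to $5,395.90, over the $2,800 cap, so member pays $2,800 − $2,356.30 = $443.70.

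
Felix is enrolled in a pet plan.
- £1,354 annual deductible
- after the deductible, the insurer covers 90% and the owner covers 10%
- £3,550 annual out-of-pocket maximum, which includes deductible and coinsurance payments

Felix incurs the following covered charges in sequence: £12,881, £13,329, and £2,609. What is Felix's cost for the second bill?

#1 (£12,881): deductible takes £1,354, £11,527 remains; owner's 10% is £1,152.70. Cost to owner: £2,506.70. OOP to date £2,506.70.
#2 (£13,329): deductible already satisfied, so owner's share is 10% × £13,329 = £1,332.90. That would push OOP to £3,839.60, over the £3,550 cap, so owner pays £3,550 − £2,506.70 = £1,043.30.

£1,043.30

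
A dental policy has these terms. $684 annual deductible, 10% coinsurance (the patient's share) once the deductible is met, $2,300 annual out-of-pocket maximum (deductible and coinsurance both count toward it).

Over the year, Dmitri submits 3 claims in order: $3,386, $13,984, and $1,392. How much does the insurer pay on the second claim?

#1 ($3,386): $684 finishes the deductible; $2,702 goes to coinsurance; patient's 10% is $270.20. Cost to patient: $954.20. OOP to date $954.20. Plan pays $3,386 − $954.20 = $2,431.80.
#2 ($13,984): deductible met; 10% of $13,984 = $1,398.40. Adding that to $954.20 gives $2,352.60, past the $2,300 cap; patient pays only $2,300 − $954.20 = $1,345.80. Plan pays $13,984 − $1,345.80 = $12,638.20.

$12,638.20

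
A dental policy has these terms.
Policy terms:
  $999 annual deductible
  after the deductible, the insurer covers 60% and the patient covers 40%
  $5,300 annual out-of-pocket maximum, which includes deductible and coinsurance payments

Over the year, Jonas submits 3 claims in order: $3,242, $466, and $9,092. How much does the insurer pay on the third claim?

$5,874.60

Claim 1 — $3,242: $999 finishes the deductible; $2,243 goes to coinsurance; patient's 40% is $897.20. Patient owes $1,896.20 (running OOP $1,896.20). Plan pays $3,242 − $1,896.20 = $1,345.80.
Claim 2 — $466: deductible already satisfied, so patient's share is 40% × $466 = $186.40. Cost to patient: $186.40. OOP to date $2,082.60. Insurer: $466 − $186.40 = $279.60.
Claim 3 — $9,092: deductible already satisfied, so patient's share is 40% × $9,092 = $3,636.80. That would push OOP to $5,719.40, over the $5,300 cap, so patient pays $5,300 − $2,082.60 = $3,217.40. Insurer: $9,092 − $3,217.40 = $5,874.60.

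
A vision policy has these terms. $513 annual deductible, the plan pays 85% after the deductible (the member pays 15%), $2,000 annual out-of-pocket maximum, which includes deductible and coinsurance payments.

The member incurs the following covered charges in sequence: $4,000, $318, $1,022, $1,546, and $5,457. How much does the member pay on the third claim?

$153.30

Claim 1 — $4,000: $513 to deductible, leaving $3,487; member's 15% is $523.05. Member pays $1,036.05; OOP now $1,036.05.
Claim 2 — $318: deductible already satisfied, so member's share is 15% × $318 = $47.70. Cost to member: $47.70. OOP to date $1,083.75.
Claim 3 — $1,022: deductible met; 15% of $1,022 = $153.30. Cost to member: $153.30. OOP to date $1,237.05.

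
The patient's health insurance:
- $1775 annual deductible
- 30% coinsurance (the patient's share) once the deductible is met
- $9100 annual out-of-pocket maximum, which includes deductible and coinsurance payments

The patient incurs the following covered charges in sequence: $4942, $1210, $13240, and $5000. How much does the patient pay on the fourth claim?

$1500

#1 ($4942): $1775 finishes the deductible; $3167 goes to coinsurance; coinsurance $3167 × 30% = $950.10. Cost to patient: $2725.10. OOP to date $2725.10.
#2 ($1210): deductible met; 30% of $1210 = $363. Cost to patient: $363. OOP to date $3088.10.
#3 ($13240): 30% coinsurance on $13240 = $3972. Cost to patient: $3972. OOP to date $7060.10.
#4 ($5000): 30% coinsurance on $5000 = $1500. Patient pays $1500; OOP now $8560.10.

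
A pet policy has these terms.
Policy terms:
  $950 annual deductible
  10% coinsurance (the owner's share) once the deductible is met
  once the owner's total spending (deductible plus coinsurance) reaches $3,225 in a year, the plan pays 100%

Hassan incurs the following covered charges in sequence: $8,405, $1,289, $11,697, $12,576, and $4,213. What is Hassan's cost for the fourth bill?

#1 ($8,405): deductible takes $950, $7,455 remains; 10% of $7,455 = $745.50. Owner owes $1,695.50 (running OOP $1,695.50).
#2 ($1,289): 10% coinsurance on $1,289 = $128.90. Owner owes $128.90 (running OOP $1,824.40).
#3 ($11,697): deductible already satisfied, so owner's share is 10% × $11,697 = $1,169.70. Owner pays $1,169.70; OOP now $2,994.10.
#4 ($12,576): deductible met; 10% of $12,576 = $1,257.60. Adding that to $2,994.10 gives $4,251.70, past the $3,225 cap; owner pays only $3,225 − $2,994.10 = $230.90.

$230.90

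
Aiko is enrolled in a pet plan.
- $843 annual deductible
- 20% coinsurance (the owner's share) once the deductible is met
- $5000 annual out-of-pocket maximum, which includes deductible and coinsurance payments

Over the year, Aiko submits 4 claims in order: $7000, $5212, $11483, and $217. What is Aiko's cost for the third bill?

Claim 1 ($7000): deductible takes $843, $6157 remains; owner's 20% is $1231.40. Owner pays $2074.40; OOP now $2074.40.
Claim 2 ($5212): deductible met; 20% of $5212 = $1042.40. Cost to owner: $1042.40. OOP to date $3116.80.
Claim 3 ($11483): deductible already satisfied, so owner's share is 20% × $11483 = $2296.60. That would push OOP to $5413.40, over the $5000 cap, so owner pays $5000 − $3116.80 = $1883.20.

$1883.20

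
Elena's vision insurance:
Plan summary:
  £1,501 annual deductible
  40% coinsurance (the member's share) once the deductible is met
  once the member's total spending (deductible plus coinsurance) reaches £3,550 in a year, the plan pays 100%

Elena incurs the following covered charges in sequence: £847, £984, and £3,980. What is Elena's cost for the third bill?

Claim 1 — £847: fully absorbed by the deductible. Member owes £847 (running OOP £847).
Claim 2 — £984: deductible takes £654, £330 remains; 40% of £330 = £132. Member pays £786; OOP now £1,633.
Claim 3 — £3,980: deductible met; 40% of £3,980 = £1,592. Member owes £1,592 (running OOP £3,225).

£1,592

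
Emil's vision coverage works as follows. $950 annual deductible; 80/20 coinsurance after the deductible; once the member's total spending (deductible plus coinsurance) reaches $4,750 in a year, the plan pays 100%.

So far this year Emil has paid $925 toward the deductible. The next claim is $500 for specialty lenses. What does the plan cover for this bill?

$925 of the $950 deductible is already met, leaving $25.
The remaining $475 (= $500 − $25) moves to coinsurance.
Coinsurance: $475 × 20% = $95.
That puts the member's cost at $25 + $95 = $120 before any cap.
Cumulative spending $925 + $120 = $1,045 stays under the $4,750 maximum.
Insurer pays the balance: $500 − $120 = $380.

$380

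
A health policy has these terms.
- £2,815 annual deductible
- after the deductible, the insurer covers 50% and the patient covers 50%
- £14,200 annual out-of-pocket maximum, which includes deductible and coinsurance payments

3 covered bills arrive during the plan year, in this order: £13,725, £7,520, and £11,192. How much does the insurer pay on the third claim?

#1 (£13,725): deductible takes £2,815, £10,910 remains; patient's 50% is £5,455. Patient pays £8,270; OOP now £8,270. Plan pays £13,725 − £8,270 = £5,455.
#2 (£7,520): deductible met; 50% of £7,520 = £3,760. Cost to patient: £3,760. OOP to date £12,030. Plan pays £7,520 − £3,760 = £3,760.
#3 (£11,192): 50% coinsurance on £11,192 = £5,596. OOP would hit £17,626 > £14,200, so the cap limits the patient to £14,200 − £12,030 = £2,170. Plan pays £11,192 − £2,170 = £9,022.

£9,022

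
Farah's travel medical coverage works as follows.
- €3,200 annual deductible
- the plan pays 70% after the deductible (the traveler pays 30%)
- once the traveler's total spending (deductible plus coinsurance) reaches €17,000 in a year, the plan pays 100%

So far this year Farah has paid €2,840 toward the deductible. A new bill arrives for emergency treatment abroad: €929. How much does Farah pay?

€2,840 of the €3,200 deductible is already met, leaving €360.
The remaining €569 (= €929 − €360) moves to coinsurance.
Coinsurance: €569 × 30% = €170.70.
That puts the traveler's cost at €360 + €170.70 = €530.70 before any cap.
Total out-of-pocket so far would be €2,840 + €530.70 = €3,370.70, below the €17,000 cap — no reduction.

€530.70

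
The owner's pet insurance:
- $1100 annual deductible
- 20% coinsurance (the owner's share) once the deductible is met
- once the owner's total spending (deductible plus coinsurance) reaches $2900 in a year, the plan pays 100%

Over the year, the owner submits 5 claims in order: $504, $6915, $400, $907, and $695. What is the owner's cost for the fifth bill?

$139

Bill 1, $504: fully absorbed by the deductible. Owner owes $504 (running OOP $504).
Bill 2, $6915: deductible takes $596, $6319 remains; coinsurance $6319 × 20% = $1263.80. Owner pays $1859.80; OOP now $2363.80.
Bill 3, $400: deductible met; 20% of $400 = $80. Owner owes $80 (running OOP $2443.80).
Bill 4, $907: deductible already satisfied, so owner's share is 20% × $907 = $181.40. Owner pays $181.40; OOP now $2625.20.
Bill 5, $695: deductible met; 20% of $695 = $139. Owner owes $139 (running OOP $2764.20).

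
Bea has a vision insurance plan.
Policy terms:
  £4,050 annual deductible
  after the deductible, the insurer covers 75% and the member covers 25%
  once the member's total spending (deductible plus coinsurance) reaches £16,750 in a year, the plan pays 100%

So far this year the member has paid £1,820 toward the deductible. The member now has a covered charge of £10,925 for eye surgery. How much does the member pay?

£4,403.75

Deductible still to meet: £4,050 − £1,820 = £2,230.
That leaves £10,925 − £2,230 = £8,695 for coinsurance.
Coinsurance: £8,695 × 25% = £2,173.75.
Member responsibility before any cap: £2,230 + £2,173.75 = £4,403.75.
Total out-of-pocket so far would be £1,820 + £4,403.75 = £6,223.75, below the £16,750 cap — no reduction.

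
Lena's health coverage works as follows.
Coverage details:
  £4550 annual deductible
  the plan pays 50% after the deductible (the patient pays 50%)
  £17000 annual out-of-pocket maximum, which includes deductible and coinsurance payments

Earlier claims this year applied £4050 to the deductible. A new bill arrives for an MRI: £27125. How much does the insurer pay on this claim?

£14175

Deductible still to meet: £4550 − £4050 = £500.
That leaves £27125 − £500 = £26625 for coinsurance.
Patient's 50% share of £26625 is £13312.50.
Patient responsibility before any cap: £500 + £13312.50 = £13812.50.
Adding £13812.50 to the £4050 already spent would give £17862.50, which exceeds the £17000 cap; the patient pays just £17000 − £4050 = £12950.
The plan picks up £27125 − £12950 = £14175.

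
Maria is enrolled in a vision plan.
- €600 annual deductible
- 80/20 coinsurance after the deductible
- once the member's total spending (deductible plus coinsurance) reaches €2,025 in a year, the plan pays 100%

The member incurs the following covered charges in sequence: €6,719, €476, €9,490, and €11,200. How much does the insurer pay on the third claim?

€9,384

Claim 1 — €6,719: €600 finishes the deductible; €6,119 goes to coinsurance; coinsurance €6,119 × 20% = €1,223.80. Cost to member: €1,823.80. OOP to date €1,823.80. Plan pays €6,719 − €1,823.80 = €4,895.20.
Claim 2 — €476: deductible met; 20% of €476 = €95.20. Member pays €95.20; OOP now €1,919. Plan pays €476 − €95.20 = €380.80.
Claim 3 — €9,490: deductible already satisfied, so member's share is 20% × €9,490 = €1,898. OOP would hit €3,817 > €2,025, so the cap limits the member to €2,025 − €1,919 = €106. Plan pays €9,490 − €106 = €9,384.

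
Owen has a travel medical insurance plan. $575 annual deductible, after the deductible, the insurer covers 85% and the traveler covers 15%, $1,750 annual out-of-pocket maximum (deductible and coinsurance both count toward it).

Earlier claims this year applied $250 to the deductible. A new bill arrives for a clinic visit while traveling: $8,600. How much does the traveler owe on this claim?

$250 of the $575 deductible is already met, leaving $325.
The remaining $8,275 (= $8,600 − $325) moves to coinsurance.
Coinsurance: $8,275 × 15% = $1,241.25.
So the traveler owes $325 + $1,241.25 = $1,566.25 before any cap.
Adding $1,566.25 to the $250 already spent would give $1,816.25, which exceeds the $1,750 cap; the traveler pays just $1,750 − $250 = $1,500.

$1,500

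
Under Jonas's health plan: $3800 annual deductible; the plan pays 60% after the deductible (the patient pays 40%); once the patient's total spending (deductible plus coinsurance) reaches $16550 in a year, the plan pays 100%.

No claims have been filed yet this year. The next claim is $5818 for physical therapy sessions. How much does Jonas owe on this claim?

Deductible not yet touched, so the first $3800 of the bill goes to the deductible.
That leaves $5818 − $3800 = $2018 for coinsurance.
Coinsurance: $2018 × 40% = $807.20.
Patient responsibility before any cap: $3800 + $807.20 = $4607.20.
Total out-of-pocket so far would be $0 + $4607.20 = $4607.20, below the $16550 cap — no reduction.

$4607.20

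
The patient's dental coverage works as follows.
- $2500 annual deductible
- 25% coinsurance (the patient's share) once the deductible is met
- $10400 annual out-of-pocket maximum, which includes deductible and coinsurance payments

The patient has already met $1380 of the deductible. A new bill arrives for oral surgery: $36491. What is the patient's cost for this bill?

$9020

Deductible still to meet: $2500 − $1380 = $1120.
After the $1120 deductible portion, $36491 − $1120 = $35371 is subject to coinsurance.
Coinsurance: $35371 × 25% = $8842.75.
That puts the patient's cost at $1120 + $8842.75 = $9962.75 before any cap.
That would bring total out-of-pocket to $11342.75, past the $10400 cap. The patient is capped at $10400 − $1380 = $9020 on this claim.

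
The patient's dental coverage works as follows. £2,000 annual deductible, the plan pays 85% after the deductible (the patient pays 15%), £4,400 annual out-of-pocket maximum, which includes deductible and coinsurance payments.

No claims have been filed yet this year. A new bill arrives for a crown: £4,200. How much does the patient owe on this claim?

Deductible not yet touched, so the first £2,000 of the bill goes to the deductible.
The remaining £2,200 (= £4,200 − £2,000) moves to coinsurance.
Patient's 15% share of £2,200 is £330.
That puts the patient's cost at £2,000 + £330 = £2,330 before any cap.
Cumulative spending £0 + £2,330 = £2,330 stays under the £4,400 maximum.

£2,330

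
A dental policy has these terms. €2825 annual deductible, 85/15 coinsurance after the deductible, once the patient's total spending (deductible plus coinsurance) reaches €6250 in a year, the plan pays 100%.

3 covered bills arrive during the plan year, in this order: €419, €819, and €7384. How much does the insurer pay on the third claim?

€4927.45

Bill 1, €419: all of it applies to the deductible. Patient owes €419 (running OOP €419). Plan pays €419 − €419 = €0.
Bill 2, €819: fully absorbed by the deductible. Cost to patient: €819. OOP to date €1238. Plan pays €819 − €819 = €0.
Bill 3, €7384: €1587 finishes the deductible; €5797 goes to coinsurance; 15% of €5797 = €869.55. Cost to patient: €2456.55. OOP to date €3694.55. Insurer: €7384 − €2456.55 = €4927.45.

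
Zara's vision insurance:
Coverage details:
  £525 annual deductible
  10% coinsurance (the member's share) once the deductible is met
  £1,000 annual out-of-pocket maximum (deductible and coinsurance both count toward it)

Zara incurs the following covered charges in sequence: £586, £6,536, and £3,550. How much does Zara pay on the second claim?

#1 (£586): £525 finishes the deductible; £61 goes to coinsurance; 10% of £61 = £6.10. Cost to member: £531.10. OOP to date £531.10.
#2 (£6,536): deductible met; 10% of £6,536 = £653.60. That would push OOP to £1,184.70, over the £1,000 cap, so member pays £1,000 − £531.10 = £468.90.

£468.90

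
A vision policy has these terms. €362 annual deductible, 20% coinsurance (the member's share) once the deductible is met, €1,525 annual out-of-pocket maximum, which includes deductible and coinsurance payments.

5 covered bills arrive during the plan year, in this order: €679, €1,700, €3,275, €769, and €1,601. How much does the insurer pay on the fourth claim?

€664.40

Claim 1 (€679): €362 finishes the deductible; €317 goes to coinsurance; member's 20% is €63.40. Member pays €425.40; OOP now €425.40. Plan pays €679 − €425.40 = €253.60.
Claim 2 (€1,700): deductible already satisfied, so member's share is 20% × €1,700 = €340. Member pays €340; OOP now €765.40. Insurer: €1,700 − €340 = €1,360.
Claim 3 (€3,275): 20% coinsurance on €3,275 = €655. Member pays €655; OOP now €1,420.40. Plan pays €3,275 − €655 = €2,620.
Claim 4 (€769): deductible met; 20% of €769 = €153.80. That would push OOP to €1,574.20, over the €1,525 cap, so member pays €1,525 − €1,420.40 = €104.60. Plan pays €769 − €104.60 = €664.40.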